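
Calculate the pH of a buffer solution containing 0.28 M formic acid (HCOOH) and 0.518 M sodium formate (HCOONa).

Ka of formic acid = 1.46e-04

pKa = -log(1.46e-04) = 3.84. pH = pKa + log([A⁻]/[HA]) = 3.84 + log(0.518/0.28)

pH = 4.10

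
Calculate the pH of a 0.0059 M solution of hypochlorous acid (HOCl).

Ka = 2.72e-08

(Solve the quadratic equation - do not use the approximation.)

x² + Ka×x - Ka×C = 0. Using quadratic formula: [H⁺] = 1.2654e-05

pH = 4.90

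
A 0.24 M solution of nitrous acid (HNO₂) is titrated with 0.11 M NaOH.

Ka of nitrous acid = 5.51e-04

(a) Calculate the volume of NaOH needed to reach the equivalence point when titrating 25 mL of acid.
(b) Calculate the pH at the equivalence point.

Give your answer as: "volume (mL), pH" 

moles acid = 0.24 × 25/1000 = 0.006 mol; V_base = moles/0.11 × 1000 = 54.5 mL. At equivalence only the conjugate base is present: [A⁻] = 0.006/0.080 = 7.5429e-02 M. Kb = Kw/Ka = 1.81e-11; [OH⁻] = √(Kb × [A⁻]) = 1.1700e-06; pOH = 5.93; pH = 14 - pOH = 8.07.

V = 54.5 mL, pH = 8.07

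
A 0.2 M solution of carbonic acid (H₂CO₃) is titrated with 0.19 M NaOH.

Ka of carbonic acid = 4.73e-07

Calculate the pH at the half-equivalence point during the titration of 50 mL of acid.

At half-equivalence [HA] = [A⁻], so Henderson-Hasselbalch gives pH = pKa = -log(4.73e-07) = 6.33.

pH = pKa = 6.33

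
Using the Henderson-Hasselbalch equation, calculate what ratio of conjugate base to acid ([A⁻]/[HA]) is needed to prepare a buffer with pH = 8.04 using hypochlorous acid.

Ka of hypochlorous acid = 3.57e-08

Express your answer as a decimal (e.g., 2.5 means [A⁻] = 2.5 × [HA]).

pKa = -log(3.57e-08) = 7.4473. pH = pKa + log([A⁻]/[HA]), so log([A⁻]/[HA]) = pH − pKa = 8.04 − 7.4473 = 0.5927. [A⁻]/[HA] = 10^(0.5927) = 3.91

[A⁻]/[HA] = 3.91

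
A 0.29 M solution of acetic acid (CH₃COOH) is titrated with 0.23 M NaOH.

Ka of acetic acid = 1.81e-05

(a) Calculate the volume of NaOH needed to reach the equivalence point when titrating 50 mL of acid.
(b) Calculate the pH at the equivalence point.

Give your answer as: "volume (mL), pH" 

moles acid = 0.29 × 50/1000 = 0.0145 mol; V_base = moles/0.23 × 1000 = 63.0 mL. At equivalence only the conjugate base is present: [A⁻] = 0.0145/0.113 = 1.2827e-01 M. Kb = Kw/Ka = 5.52e-10; [OH⁻] = √(Kb × [A⁻]) = 8.4183e-06; pOH = 5.07; pH = 14 - pOH = 8.93.

V = 63.0 mL, pH = 8.93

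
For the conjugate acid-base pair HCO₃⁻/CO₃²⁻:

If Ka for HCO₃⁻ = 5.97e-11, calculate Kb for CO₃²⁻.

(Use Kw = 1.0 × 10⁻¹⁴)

For a conjugate pair Ka × Kb = Kw, so Kb = Kw/Ka = 1.0 × 10⁻¹⁴ / 5.97e-11 = 1.68e-04.

K_b = 1.68e-04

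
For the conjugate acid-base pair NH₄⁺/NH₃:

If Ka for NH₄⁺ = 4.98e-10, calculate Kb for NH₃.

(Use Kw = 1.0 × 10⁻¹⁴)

For a conjugate pair Ka × Kb = Kw, so Kb = Kw/Ka = 1.0 × 10⁻¹⁴ / 4.98e-10 = 2.01e-05.

K_b = 2.01e-05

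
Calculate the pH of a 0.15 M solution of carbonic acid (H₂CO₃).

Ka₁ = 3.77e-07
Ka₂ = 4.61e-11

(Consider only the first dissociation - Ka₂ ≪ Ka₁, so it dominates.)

First dissociation dominates. From Ka₁ = [H⁺][HA⁻]/[H₂A], x² + Ka₁·x − Ka₁·C = 0 with C = 0.15 M and Ka₁ = 3.77e-07. Solving: [H⁺] = (−Ka₁ + √(Ka₁² + 4·Ka₁·C)) / 2 = 2.3761e-04 M. pH = -log(2.3761e-04) = 3.62.

pH = 3.62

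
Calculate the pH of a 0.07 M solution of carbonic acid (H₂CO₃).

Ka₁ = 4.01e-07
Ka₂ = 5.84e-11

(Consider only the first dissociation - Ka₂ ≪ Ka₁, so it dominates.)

First dissociation dominates. From Ka₁ = [H⁺][HA⁻]/[H₂A], x² + Ka₁·x − Ka₁·C = 0 with C = 0.07 M and Ka₁ = 4.01e-07. Solving: [H⁺] = (−Ka₁ + √(Ka₁² + 4·Ka₁·C)) / 2 = 1.6734e-04 M. pH = -log(1.6734e-04) = 3.78.

pH = 3.78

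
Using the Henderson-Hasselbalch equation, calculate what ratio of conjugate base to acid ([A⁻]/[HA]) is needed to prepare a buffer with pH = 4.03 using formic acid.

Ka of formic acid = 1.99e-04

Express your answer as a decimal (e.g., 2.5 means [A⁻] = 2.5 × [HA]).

pKa = -log(1.99e-04) = 3.7011. pH = pKa + log([A⁻]/[HA]), so log([A⁻]/[HA]) = pH − pKa = 4.03 − 3.7011 = 0.3289. [A⁻]/[HA] = 10^(0.3289) = 2.13

[A⁻]/[HA] = 2.13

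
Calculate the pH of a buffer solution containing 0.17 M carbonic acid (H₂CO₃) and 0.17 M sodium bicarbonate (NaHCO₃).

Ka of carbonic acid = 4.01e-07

pKa = -log(4.01e-07) = 6.40. pH = pKa + log([A⁻]/[HA]) = 6.40 + log(0.17/0.17)

pH = 6.40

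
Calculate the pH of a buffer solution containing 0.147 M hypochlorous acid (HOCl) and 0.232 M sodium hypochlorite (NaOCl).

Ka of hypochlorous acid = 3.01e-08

pKa = -log(3.01e-08) = 7.52. pH = pKa + log([A⁻]/[HA]) = 7.52 + log(0.232/0.147)

pH = 7.72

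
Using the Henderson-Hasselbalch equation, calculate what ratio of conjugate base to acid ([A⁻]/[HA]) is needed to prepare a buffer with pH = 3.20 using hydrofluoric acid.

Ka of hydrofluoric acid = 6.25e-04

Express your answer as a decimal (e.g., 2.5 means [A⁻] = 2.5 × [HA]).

pKa = -log(6.25e-04) = 3.2041. pH = pKa + log([A⁻]/[HA]), so log([A⁻]/[HA]) = pH − pKa = 3.20 − 3.2041 = -0.0041. [A⁻]/[HA] = 10^(-0.0041) = 0.991

[A⁻]/[HA] = 0.991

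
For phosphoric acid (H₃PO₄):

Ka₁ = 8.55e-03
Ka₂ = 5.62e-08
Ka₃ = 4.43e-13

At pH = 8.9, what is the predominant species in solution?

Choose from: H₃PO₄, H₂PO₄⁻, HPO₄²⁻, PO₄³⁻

pKa₁ = 2.07, pKa₂ = 7.25, pKa₃ = 12.35. For a polyprotic acid the predominant species crosses at each pKa: below pKa_n the protonated form dominates, above it the deprotonated form does. At pH = 8.9, the predominant species is HPO₄²⁻.

HPO₄²⁻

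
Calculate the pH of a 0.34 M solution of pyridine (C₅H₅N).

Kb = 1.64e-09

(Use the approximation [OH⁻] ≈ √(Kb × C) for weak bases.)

[OH⁻] = √(Kb × C) = √(1.64e-09 × 0.34) = 2.3614e-05. pOH = 4.63, pH = 14 - pOH

pH = 9.37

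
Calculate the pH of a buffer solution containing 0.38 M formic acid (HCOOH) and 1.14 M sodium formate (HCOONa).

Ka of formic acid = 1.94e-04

pKa = -log(1.94e-04) = 3.71. pH = pKa + log([A⁻]/[HA]) = 3.71 + log(1.14/0.38)

pH = 4.19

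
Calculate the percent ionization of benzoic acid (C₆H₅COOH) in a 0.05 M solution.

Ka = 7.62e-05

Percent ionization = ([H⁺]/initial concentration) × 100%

Using Ka equilibrium: x² + Ka×x - Ka×C = 0. Solving: [H⁺] = 1.9142e-03. Percent = (1.9142e-03/0.05) × 100

Percent ionization = 3.83%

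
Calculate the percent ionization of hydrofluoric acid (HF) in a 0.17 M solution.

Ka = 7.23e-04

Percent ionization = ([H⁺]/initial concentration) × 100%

Using Ka equilibrium: x² + Ka×x - Ka×C = 0. Solving: [H⁺] = 1.0731e-02. Percent = (1.0731e-02/0.17) × 100

Percent ionization = 6.31%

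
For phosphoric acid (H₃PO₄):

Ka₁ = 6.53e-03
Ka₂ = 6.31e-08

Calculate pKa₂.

pKa₂ = -log(Ka₂) = -log(6.31e-08) = 7.20.

pK_{a2} = 7.20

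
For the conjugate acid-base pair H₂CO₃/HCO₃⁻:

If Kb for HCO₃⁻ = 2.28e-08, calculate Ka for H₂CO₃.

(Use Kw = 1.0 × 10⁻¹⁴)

For a conjugate pair Ka × Kb = Kw, so Ka = Kw/Kb = 1.0 × 10⁻¹⁴ / 2.28e-08 = 4.39e-07.

K_a = 4.39e-07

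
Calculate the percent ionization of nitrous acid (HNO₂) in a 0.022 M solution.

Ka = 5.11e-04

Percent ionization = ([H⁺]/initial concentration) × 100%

Using Ka equilibrium: x² + Ka×x - Ka×C = 0. Solving: [H⁺] = 3.1071e-03. Percent = (3.1071e-03/0.022) × 100

Percent ionization = 14.1%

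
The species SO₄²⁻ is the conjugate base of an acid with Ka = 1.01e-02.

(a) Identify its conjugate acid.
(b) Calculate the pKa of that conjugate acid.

(a) The conjugate acid is formed by adding one H⁺ to SO₄²⁻, giving HSO₄⁻. (b) pKa = -log(Ka) = -log(1.01e-02) = 2.00.

Conjugate acid: HSO₄⁻; pK_a = 2.00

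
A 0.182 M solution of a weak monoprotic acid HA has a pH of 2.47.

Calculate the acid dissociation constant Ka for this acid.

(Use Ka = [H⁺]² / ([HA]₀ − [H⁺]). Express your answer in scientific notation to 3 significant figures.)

[H⁺] = 10^(−pH) = 10^(−2.47) = 3.388e-03 M. For HA ⇌ H⁺ + A⁻, Ka = [H⁺][A⁻]/[HA] = [H⁺]² / ([HA]₀ − [H⁺]) = (3.388e-03)² / (0.182 − 3.388e-03) = 6.43e-05.

K_a = 6.43e-05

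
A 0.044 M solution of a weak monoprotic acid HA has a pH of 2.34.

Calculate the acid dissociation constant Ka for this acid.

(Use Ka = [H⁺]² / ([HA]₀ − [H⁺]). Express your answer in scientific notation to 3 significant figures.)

[H⁺] = 10^(−pH) = 10^(−2.34) = 4.571e-03 M. For HA ⇌ H⁺ + A⁻, Ka = [H⁺][A⁻]/[HA] = [H⁺]² / ([HA]₀ − [H⁺]) = (4.571e-03)² / (0.044 − 4.571e-03) = 5.30e-04.

K_a = 5.30e-04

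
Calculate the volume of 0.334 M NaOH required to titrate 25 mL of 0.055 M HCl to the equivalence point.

At equivalence: moles acid = moles base. moles HCl = 0.055 × 25/1000 = 0.001375 mol. V_base = moles / 0.334 × 1000 = 4.1 mL.

V_{base} = 4.1 mL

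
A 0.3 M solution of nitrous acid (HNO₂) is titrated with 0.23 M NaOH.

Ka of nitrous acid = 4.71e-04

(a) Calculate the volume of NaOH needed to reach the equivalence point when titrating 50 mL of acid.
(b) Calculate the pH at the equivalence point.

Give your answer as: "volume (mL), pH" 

moles acid = 0.3 × 50/1000 = 0.015 mol; V_base = moles/0.23 × 1000 = 65.2 mL. At equivalence only the conjugate base is present: [A⁻] = 0.015/0.115 = 1.3019e-01 M. Kb = Kw/Ka = 2.12e-11; [OH⁻] = √(Kb × [A⁻]) = 1.6626e-06; pOH = 5.78; pH = 14 - pOH = 8.22.

V = 65.2 mL, pH = 8.22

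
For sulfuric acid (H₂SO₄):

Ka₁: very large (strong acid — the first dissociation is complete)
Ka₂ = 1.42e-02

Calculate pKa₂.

pKa₂ = -log(Ka₂) = -log(1.42e-02) = 1.85.

pK_{a2} = 1.85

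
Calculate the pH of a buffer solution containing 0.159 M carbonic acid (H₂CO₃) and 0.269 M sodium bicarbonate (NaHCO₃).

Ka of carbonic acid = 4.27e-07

pKa = -log(4.27e-07) = 6.37. pH = pKa + log([A⁻]/[HA]) = 6.37 + log(0.269/0.159)

pH = 6.60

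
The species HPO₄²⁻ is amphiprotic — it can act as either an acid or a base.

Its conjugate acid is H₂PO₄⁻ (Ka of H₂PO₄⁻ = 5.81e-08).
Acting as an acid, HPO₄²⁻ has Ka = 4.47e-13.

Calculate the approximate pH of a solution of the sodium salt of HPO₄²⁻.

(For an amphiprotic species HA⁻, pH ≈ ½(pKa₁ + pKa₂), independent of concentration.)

pKa₁ = -log(5.81e-08) = 7.24; pKa₂ = -log(4.47e-13) = 12.35. For an amphiprotic species, pH ≈ ½(pKa₁ + pKa₂) = ½(7.24 + 12.35) = 9.79.

pH = 9.79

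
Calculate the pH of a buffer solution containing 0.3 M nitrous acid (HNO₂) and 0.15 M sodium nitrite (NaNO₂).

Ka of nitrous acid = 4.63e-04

pKa = -log(4.63e-04) = 3.33. pH = pKa + log([A⁻]/[HA]) = 3.33 + log(0.15/0.3)

pH = 3.03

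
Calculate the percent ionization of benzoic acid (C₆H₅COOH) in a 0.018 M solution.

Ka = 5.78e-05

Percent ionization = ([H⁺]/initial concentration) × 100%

Using Ka equilibrium: x² + Ka×x - Ka×C = 0. Solving: [H⁺] = 9.9151e-04. Percent = (9.9151e-04/0.018) × 100

Percent ionization = 5.51%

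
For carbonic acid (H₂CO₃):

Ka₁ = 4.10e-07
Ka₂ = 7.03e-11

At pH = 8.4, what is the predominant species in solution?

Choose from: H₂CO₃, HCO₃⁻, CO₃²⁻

pKa₁ = 6.39, pKa₂ = 10.15. For a polyprotic acid the predominant species crosses at each pKa: below pKa_n the protonated form dominates, above it the deprotonated form does. At pH = 8.4, the predominant species is HCO₃⁻.

HCO₃⁻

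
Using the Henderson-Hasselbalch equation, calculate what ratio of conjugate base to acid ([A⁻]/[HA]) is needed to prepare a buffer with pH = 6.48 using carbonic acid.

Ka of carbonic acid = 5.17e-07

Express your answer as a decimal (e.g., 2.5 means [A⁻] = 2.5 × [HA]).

pKa = -log(5.17e-07) = 6.2865. pH = pKa + log([A⁻]/[HA]), so log([A⁻]/[HA]) = pH − pKa = 6.48 − 6.2865 = 0.1935. [A⁻]/[HA] = 10^(0.1935) = 1.56

[A⁻]/[HA] = 1.56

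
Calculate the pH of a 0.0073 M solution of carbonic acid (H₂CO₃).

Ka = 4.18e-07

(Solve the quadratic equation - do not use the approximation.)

x² + Ka×x - Ka×C = 0. Using quadratic formula: [H⁺] = 5.5031e-05

pH = 4.26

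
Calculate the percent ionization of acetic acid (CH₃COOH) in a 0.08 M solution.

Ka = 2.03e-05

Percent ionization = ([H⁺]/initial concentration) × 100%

Using Ka equilibrium: x² + Ka×x - Ka×C = 0. Solving: [H⁺] = 1.2643e-03. Percent = (1.2643e-03/0.08) × 100

Percent ionization = 1.58%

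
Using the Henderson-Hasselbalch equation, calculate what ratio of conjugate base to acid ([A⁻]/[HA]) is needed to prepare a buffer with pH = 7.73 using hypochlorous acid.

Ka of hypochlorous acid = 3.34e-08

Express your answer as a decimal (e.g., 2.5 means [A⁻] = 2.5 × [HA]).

pKa = -log(3.34e-08) = 7.4763. pH = pKa + log([A⁻]/[HA]), so log([A⁻]/[HA]) = pH − pKa = 7.73 − 7.4763 = 0.2537. [A⁻]/[HA] = 10^(0.2537) = 1.79

[A⁻]/[HA] = 1.79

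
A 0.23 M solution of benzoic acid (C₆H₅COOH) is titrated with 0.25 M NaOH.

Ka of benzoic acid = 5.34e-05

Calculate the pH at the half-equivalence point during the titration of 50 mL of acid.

At half-equivalence [HA] = [A⁻], so Henderson-Hasselbalch gives pH = pKa = -log(5.34e-05) = 4.27.

pH = pKa = 4.27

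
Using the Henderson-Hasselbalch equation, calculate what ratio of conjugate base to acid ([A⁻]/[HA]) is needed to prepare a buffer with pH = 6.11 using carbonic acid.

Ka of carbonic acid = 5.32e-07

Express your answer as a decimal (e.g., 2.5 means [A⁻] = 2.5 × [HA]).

pKa = -log(5.32e-07) = 6.2741. pH = pKa + log([A⁻]/[HA]), so log([A⁻]/[HA]) = pH − pKa = 6.11 − 6.2741 = -0.1641. [A⁻]/[HA] = 10^(-0.1641) = 0.685

[A⁻]/[HA] = 0.685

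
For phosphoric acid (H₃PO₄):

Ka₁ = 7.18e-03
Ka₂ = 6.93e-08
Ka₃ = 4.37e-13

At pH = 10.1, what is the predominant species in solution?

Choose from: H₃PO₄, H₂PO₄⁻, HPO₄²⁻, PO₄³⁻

pKa₁ = 2.14, pKa₂ = 7.16, pKa₃ = 12.36. For a polyprotic acid the predominant species crosses at each pKa: below pKa_n the protonated form dominates, above it the deprotonated form does. At pH = 10.1, the predominant species is HPO₄²⁻.

HPO₄²⁻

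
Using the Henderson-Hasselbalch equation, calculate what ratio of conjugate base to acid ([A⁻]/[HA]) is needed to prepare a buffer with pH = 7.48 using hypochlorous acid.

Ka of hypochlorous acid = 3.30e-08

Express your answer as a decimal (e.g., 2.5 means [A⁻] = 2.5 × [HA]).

pKa = -log(3.30e-08) = 7.4815. pH = pKa + log([A⁻]/[HA]), so log([A⁻]/[HA]) = pH − pKa = 7.48 − 7.4815 = -0.0015. [A⁻]/[HA] = 10^(-0.0015) = 0.997

[A⁻]/[HA] = 0.997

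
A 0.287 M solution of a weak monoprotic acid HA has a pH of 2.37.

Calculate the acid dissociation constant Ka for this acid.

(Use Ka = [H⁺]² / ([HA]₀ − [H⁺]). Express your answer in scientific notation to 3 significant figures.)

[H⁺] = 10^(−pH) = 10^(−2.37) = 4.266e-03 M. For HA ⇌ H⁺ + A⁻, Ka = [H⁺][A⁻]/[HA] = [H⁺]² / ([HA]₀ − [H⁺]) = (4.266e-03)² / (0.287 − 4.266e-03) = 6.44e-05.

K_a = 6.44e-05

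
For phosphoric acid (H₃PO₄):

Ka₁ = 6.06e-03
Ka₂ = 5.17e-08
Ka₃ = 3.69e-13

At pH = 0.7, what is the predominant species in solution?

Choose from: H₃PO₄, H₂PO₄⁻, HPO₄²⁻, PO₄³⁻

pKa₁ = 2.22, pKa₂ = 7.29, pKa₃ = 12.43. For a polyprotic acid the predominant species crosses at each pKa: below pKa_n the protonated form dominates, above it the deprotonated form does. At pH = 0.7, the predominant species is H₃PO₄.

H₃PO₄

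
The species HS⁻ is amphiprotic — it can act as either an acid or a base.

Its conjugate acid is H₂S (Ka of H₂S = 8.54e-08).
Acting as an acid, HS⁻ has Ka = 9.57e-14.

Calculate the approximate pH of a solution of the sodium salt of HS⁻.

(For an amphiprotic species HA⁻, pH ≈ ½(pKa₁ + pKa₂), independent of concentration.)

pKa₁ = -log(8.54e-08) = 7.07; pKa₂ = -log(9.57e-14) = 13.02. For an amphiprotic species, pH ≈ ½(pKa₁ + pKa₂) = ½(7.07 + 13.02) = 10.04.

pH = 10.04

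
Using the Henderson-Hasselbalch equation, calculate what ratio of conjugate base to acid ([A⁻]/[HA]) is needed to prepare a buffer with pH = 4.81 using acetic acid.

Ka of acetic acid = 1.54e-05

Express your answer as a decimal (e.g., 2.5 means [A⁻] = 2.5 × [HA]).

pKa = -log(1.54e-05) = 4.8125. pH = pKa + log([A⁻]/[HA]), so log([A⁻]/[HA]) = pH − pKa = 4.81 − 4.8125 = -0.0025. [A⁻]/[HA] = 10^(-0.0025) = 0.994

[A⁻]/[HA] = 0.994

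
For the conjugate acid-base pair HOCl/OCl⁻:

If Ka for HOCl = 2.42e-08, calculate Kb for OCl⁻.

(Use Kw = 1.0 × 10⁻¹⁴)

For a conjugate pair Ka × Kb = Kw, so Kb = Kw/Ka = 1.0 × 10⁻¹⁴ / 2.42e-08 = 4.13e-07.

K_b = 4.13e-07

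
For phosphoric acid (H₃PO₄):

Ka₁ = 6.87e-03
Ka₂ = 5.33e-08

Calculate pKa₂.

pKa₂ = -log(Ka₂) = -log(5.33e-08) = 7.27.

pK_{a2} = 7.27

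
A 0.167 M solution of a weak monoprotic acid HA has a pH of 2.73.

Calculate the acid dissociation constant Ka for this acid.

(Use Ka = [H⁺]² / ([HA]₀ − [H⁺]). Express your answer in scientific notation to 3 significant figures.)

[H⁺] = 10^(−pH) = 10^(−2.73) = 1.862e-03 M. For HA ⇌ H⁺ + A⁻, Ka = [H⁺][A⁻]/[HA] = [H⁺]² / ([HA]₀ − [H⁺]) = (1.862e-03)² / (0.167 − 1.862e-03) = 2.10e-05.

K_a = 2.10e-05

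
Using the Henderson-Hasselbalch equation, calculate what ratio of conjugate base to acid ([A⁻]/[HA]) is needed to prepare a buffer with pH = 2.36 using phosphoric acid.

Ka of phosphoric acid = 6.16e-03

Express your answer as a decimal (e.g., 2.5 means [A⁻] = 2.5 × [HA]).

pKa = -log(6.16e-03) = 2.2104. pH = pKa + log([A⁻]/[HA]), so log([A⁻]/[HA]) = pH − pKa = 2.36 − 2.2104 = 0.1496. [A⁻]/[HA] = 10^(0.1496) = 1.41

[A⁻]/[HA] = 1.41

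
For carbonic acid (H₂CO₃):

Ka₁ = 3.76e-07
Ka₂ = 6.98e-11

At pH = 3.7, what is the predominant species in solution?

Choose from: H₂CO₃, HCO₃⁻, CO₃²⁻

pKa₁ = 6.42, pKa₂ = 10.16. For a polyprotic acid the predominant species crosses at each pKa: below pKa_n the protonated form dominates, above it the deprotonated form does. At pH = 3.7, the predominant species is H₂CO₃.

H₂CO₃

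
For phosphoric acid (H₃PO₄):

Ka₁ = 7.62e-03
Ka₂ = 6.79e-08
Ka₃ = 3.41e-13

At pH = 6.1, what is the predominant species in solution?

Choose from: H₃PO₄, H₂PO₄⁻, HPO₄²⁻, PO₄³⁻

pKa₁ = 2.12, pKa₂ = 7.17, pKa₃ = 12.47. For a polyprotic acid the predominant species crosses at each pKa: below pKa_n the protonated form dominates, above it the deprotonated form does. At pH = 6.1, the predominant species is H₂PO₄⁻.

H₂PO₄⁻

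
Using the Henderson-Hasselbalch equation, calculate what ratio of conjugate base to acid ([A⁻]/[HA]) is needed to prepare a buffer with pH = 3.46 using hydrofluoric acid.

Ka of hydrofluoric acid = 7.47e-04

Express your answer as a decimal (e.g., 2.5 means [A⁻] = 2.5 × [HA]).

pKa = -log(7.47e-04) = 3.1267. pH = pKa + log([A⁻]/[HA]), so log([A⁻]/[HA]) = pH − pKa = 3.46 − 3.1267 = 0.3333. [A⁻]/[HA] = 10^(0.3333) = 2.15

[A⁻]/[HA] = 2.15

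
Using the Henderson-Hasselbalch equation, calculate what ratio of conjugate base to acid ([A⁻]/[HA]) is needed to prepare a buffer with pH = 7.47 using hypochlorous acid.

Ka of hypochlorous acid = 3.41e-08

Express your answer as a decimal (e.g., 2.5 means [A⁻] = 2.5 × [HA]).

pKa = -log(3.41e-08) = 7.4672. pH = pKa + log([A⁻]/[HA]), so log([A⁻]/[HA]) = pH − pKa = 7.47 − 7.4672 = 0.0028. [A⁻]/[HA] = 10^(0.0028) = 1.01

[A⁻]/[HA] = 1.01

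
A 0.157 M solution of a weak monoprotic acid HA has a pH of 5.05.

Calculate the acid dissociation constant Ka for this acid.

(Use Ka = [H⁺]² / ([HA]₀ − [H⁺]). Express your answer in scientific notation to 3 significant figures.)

[H⁺] = 10^(−pH) = 10^(−5.05) = 8.913e-06 M. For HA ⇌ H⁺ + A⁻, Ka = [H⁺][A⁻]/[HA] = [H⁺]² / ([HA]₀ − [H⁺]) = (8.913e-06)² / (0.157 − 8.913e-06) = 5.06e-10.

K_a = 5.06e-10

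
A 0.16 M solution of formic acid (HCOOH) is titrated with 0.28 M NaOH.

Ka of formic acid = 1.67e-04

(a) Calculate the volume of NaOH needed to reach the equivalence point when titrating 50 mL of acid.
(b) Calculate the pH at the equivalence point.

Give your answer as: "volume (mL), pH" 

moles acid = 0.16 × 50/1000 = 0.008 mol; V_base = moles/0.28 × 1000 = 28.6 mL. At equivalence only the conjugate base is present: [A⁻] = 0.008/0.079 = 1.0182e-01 M. Kb = Kw/Ka = 5.99e-11; [OH⁻] = √(Kb × [A⁻]) = 2.4692e-06; pOH = 5.61; pH = 14 - pOH = 8.39.

V = 28.6 mL, pH = 8.39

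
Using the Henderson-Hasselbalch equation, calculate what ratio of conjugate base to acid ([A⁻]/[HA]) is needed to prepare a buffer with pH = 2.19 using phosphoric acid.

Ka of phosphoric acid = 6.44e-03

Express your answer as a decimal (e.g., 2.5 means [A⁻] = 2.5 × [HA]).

pKa = -log(6.44e-03) = 2.1911. pH = pKa + log([A⁻]/[HA]), so log([A⁻]/[HA]) = pH − pKa = 2.19 − 2.1911 = -0.0011. [A⁻]/[HA] = 10^(-0.0011) = 0.997

[A⁻]/[HA] = 0.997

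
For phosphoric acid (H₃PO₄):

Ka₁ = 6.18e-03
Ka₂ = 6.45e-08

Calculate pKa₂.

pKa₂ = -log(Ka₂) = -log(6.45e-08) = 7.19.

pK_{a2} = 7.19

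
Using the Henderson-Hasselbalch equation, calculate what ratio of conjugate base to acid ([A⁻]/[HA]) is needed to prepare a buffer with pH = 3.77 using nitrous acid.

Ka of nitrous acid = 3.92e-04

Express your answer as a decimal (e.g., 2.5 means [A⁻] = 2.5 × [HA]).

pKa = -log(3.92e-04) = 3.4067. pH = pKa + log([A⁻]/[HA]), so log([A⁻]/[HA]) = pH − pKa = 3.77 − 3.4067 = 0.3633. [A⁻]/[HA] = 10^(0.3633) = 2.31

[A⁻]/[HA] = 2.31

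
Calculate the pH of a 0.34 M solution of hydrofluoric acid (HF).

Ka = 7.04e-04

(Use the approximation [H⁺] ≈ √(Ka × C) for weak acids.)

[H⁺] = √(Ka × C) = √(7.04e-04 × 0.34) = 1.5471e-02. pH = -log(1.5471e-02)

pH = 1.81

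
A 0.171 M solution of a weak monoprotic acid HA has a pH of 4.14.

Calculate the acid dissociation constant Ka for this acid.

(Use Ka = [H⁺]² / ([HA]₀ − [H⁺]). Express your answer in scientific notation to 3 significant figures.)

[H⁺] = 10^(−pH) = 10^(−4.14) = 7.244e-05 M. For HA ⇌ H⁺ + A⁻, Ka = [H⁺][A⁻]/[HA] = [H⁺]² / ([HA]₀ − [H⁺]) = (7.244e-05)² / (0.171 − 7.244e-05) = 3.07e-08.

K_a = 3.07e-08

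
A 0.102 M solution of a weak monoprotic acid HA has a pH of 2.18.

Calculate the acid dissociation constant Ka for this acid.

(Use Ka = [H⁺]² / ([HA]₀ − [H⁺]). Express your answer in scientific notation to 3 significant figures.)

[H⁺] = 10^(−pH) = 10^(−2.18) = 6.607e-03 M. For HA ⇌ H⁺ + A⁻, Ka = [H⁺][A⁻]/[HA] = [H⁺]² / ([HA]₀ − [H⁺]) = (6.607e-03)² / (0.102 − 6.607e-03) = 4.58e-04.

K_a = 4.58e-04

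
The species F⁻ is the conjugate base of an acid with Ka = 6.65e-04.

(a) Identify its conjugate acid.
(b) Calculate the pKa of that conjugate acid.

(a) The conjugate acid is formed by adding one H⁺ to F⁻, giving HF. (b) pKa = -log(Ka) = -log(6.65e-04) = 3.18.

Conjugate acid: HF; pK_a = 3.18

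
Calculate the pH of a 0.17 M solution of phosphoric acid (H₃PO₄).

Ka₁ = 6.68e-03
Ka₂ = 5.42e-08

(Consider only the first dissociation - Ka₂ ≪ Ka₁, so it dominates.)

First dissociation dominates. From Ka₁ = [H⁺][HA⁻]/[H₂A], x² + Ka₁·x − Ka₁·C = 0 with C = 0.17 M and Ka₁ = 6.68e-03. Solving: [H⁺] = (−Ka₁ + √(Ka₁² + 4·Ka₁·C)) / 2 = 3.0524e-02 M. pH = -log(3.0524e-02) = 1.52.

pH = 1.52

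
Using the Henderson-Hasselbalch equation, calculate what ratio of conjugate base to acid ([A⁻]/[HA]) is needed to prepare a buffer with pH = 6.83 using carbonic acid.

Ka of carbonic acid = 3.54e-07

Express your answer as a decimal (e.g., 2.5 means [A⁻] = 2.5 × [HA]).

pKa = -log(3.54e-07) = 6.4510. pH = pKa + log([A⁻]/[HA]), so log([A⁻]/[HA]) = pH − pKa = 6.83 − 6.4510 = 0.3790. [A⁻]/[HA] = 10^(0.3790) = 2.39

[A⁻]/[HA] = 2.39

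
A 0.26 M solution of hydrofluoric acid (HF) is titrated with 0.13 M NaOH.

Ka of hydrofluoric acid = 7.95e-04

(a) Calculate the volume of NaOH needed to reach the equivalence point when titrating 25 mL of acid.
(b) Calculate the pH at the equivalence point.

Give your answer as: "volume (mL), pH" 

moles acid = 0.26 × 25/1000 = 0.0065 mol; V_base = moles/0.13 × 1000 = 50.0 mL. At equivalence only the conjugate base is present: [A⁻] = 0.0065/0.075 = 8.6667e-02 M. Kb = Kw/Ka = 1.26e-11; [OH⁻] = √(Kb × [A⁻]) = 1.0441e-06; pOH = 5.98; pH = 14 - pOH = 8.02.

V = 50.0 mL, pH = 8.02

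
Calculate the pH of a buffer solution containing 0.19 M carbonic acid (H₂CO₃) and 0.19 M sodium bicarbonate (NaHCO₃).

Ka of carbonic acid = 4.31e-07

pKa = -log(4.31e-07) = 6.37. pH = pKa + log([A⁻]/[HA]) = 6.37 + log(0.19/0.19)

pH = 6.37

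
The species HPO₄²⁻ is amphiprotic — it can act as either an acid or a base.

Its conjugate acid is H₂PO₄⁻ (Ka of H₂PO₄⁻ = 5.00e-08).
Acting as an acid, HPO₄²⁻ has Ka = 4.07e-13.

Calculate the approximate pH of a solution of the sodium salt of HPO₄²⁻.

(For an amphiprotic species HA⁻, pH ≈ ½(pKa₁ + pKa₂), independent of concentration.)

pKa₁ = -log(5.00e-08) = 7.30; pKa₂ = -log(4.07e-13) = 12.39. For an amphiprotic species, pH ≈ ½(pKa₁ + pKa₂) = ½(7.30 + 12.39) = 9.85.

pH = 9.85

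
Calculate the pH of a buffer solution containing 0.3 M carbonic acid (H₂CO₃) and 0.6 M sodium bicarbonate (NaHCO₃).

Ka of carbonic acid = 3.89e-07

pKa = -log(3.89e-07) = 6.41. pH = pKa + log([A⁻]/[HA]) = 6.41 + log(0.6/0.3)

pH = 6.71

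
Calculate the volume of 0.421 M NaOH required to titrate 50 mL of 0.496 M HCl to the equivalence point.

At equivalence: moles acid = moles base. moles HCl = 0.496 × 50/1000 = 0.0248 mol. V_base = moles / 0.421 × 1000 = 58.9 mL.

V_{base} = 58.9 mL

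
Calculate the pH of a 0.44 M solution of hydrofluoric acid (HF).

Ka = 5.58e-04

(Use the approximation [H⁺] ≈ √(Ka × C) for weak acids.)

[H⁺] = √(Ka × C) = √(5.58e-04 × 0.44) = 1.5669e-02. pH = -log(1.5669e-02)

pH = 1.80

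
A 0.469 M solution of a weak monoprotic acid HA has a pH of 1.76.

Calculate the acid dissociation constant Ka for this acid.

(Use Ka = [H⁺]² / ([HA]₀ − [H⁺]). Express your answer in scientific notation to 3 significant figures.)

[H⁺] = 10^(−pH) = 10^(−1.76) = 1.738e-02 M. For HA ⇌ H⁺ + A⁻, Ka = [H⁺][A⁻]/[HA] = [H⁺]² / ([HA]₀ − [H⁺]) = (1.738e-02)² / (0.469 − 1.738e-02) = 6.69e-04.

K_a = 6.69e-04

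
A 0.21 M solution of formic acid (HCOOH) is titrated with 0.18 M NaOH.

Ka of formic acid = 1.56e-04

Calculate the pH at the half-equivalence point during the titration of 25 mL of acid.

At half-equivalence [HA] = [A⁻], so Henderson-Hasselbalch gives pH = pKa = -log(1.56e-04) = 3.81.

pH = pKa = 3.81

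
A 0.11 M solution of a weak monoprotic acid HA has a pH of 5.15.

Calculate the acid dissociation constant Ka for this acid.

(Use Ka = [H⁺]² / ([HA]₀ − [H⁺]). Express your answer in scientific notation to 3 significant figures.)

[H⁺] = 10^(−pH) = 10^(−5.15) = 7.079e-06 M. For HA ⇌ H⁺ + A⁻, Ka = [H⁺][A⁻]/[HA] = [H⁺]² / ([HA]₀ − [H⁺]) = (7.079e-06)² / (0.11 − 7.079e-06) = 4.56e-10.

K_a = 4.56e-10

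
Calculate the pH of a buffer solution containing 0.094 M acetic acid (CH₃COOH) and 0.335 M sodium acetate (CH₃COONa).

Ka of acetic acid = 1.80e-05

pKa = -log(1.80e-05) = 4.74. pH = pKa + log([A⁻]/[HA]) = 4.74 + log(0.335/0.094)

pH = 5.30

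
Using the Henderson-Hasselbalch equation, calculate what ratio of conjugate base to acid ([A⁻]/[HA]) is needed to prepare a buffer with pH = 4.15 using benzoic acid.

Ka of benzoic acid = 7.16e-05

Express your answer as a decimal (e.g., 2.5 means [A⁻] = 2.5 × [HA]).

pKa = -log(7.16e-05) = 4.1451. pH = pKa + log([A⁻]/[HA]), so log([A⁻]/[HA]) = pH − pKa = 4.15 − 4.1451 = 0.0049. [A⁻]/[HA] = 10^(0.0049) = 1.01

[A⁻]/[HA] = 1.01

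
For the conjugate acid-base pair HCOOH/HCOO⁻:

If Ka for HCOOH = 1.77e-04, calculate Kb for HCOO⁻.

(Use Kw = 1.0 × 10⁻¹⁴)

For a conjugate pair Ka × Kb = Kw, so Kb = Kw/Ka = 1.0 × 10⁻¹⁴ / 1.77e-04 = 5.65e-11.

K_b = 5.65e-11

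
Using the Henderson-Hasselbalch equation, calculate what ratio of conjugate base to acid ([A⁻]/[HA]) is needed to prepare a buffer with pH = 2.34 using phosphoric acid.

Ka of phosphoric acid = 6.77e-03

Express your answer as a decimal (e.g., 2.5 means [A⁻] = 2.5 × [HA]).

pKa = -log(6.77e-03) = 2.1694. pH = pKa + log([A⁻]/[HA]), so log([A⁻]/[HA]) = pH − pKa = 2.34 − 2.1694 = 0.1706. [A⁻]/[HA] = 10^(0.1706) = 1.48

[A⁻]/[HA] = 1.48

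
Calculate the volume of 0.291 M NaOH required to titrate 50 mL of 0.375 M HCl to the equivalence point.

At equivalence: moles acid = moles base. moles HCl = 0.375 × 50/1000 = 0.01875 mol. V_base = moles / 0.291 × 1000 = 64.4 mL.

V_{base} = 64.4 mL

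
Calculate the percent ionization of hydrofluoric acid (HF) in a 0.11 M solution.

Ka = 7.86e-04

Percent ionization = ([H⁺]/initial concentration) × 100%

Using Ka equilibrium: x² + Ka×x - Ka×C = 0. Solving: [H⁺] = 8.9137e-03. Percent = (8.9137e-03/0.11) × 100

Percent ionization = 8.1%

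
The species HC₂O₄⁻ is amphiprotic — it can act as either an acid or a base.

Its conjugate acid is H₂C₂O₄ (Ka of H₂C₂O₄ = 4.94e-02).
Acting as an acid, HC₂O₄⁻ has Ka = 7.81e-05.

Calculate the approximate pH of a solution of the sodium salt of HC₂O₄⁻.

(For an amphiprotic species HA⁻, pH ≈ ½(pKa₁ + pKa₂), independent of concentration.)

pKa₁ = -log(4.94e-02) = 1.31; pKa₂ = -log(7.81e-05) = 4.11. For an amphiprotic species, pH ≈ ½(pKa₁ + pKa₂) = ½(1.31 + 4.11) = 2.71.

pH = 2.71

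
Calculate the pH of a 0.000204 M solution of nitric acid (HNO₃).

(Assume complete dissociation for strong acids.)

[H⁺] = 0.000204 M for strong acid. pH = -log[H⁺] = -log(0.000204)

pH = 3.69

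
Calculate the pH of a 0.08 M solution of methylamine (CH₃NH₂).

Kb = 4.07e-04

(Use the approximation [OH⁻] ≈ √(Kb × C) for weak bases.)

[OH⁻] = √(Kb × C) = √(4.07e-04 × 0.08) = 5.7061e-03. pOH = 2.24, pH = 14 - pOH

pH = 11.76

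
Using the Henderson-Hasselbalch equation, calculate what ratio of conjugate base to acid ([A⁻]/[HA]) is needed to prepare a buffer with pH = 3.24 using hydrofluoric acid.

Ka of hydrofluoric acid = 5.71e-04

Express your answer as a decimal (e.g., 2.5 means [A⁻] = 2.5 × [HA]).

pKa = -log(5.71e-04) = 3.2434. pH = pKa + log([A⁻]/[HA]), so log([A⁻]/[HA]) = pH − pKa = 3.24 − 3.2434 = -0.0034. [A⁻]/[HA] = 10^(-0.0034) = 0.992

[A⁻]/[HA] = 0.992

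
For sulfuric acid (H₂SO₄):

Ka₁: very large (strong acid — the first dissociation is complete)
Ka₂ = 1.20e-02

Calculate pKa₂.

pKa₂ = -log(Ka₂) = -log(1.20e-02) = 1.92.

pK_{a2} = 1.92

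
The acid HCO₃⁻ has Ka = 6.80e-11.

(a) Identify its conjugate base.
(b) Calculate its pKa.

(a) The conjugate base is formed by removing one H⁺ from HCO₃⁻, giving CO₃²⁻. (b) pKa = -log(Ka) = -log(6.80e-11) = 10.17.

Conjugate base: CO₃²⁻; pK_a = 10.17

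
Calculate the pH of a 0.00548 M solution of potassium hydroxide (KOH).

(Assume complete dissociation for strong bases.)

[OH⁻] = 0.00548 M for strong base. pOH = -log[OH⁻] = 2.26, pH = 14 - pOH

pH = 11.74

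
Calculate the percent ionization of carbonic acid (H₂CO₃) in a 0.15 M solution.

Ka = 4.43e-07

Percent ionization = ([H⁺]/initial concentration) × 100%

Using Ka equilibrium: x² + Ka×x - Ka×C = 0. Solving: [H⁺] = 2.5756e-04. Percent = (2.5756e-04/0.15) × 100

Percent ionization = 0.172%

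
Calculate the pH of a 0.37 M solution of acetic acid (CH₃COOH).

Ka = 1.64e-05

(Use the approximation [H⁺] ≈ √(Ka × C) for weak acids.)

[H⁺] = √(Ka × C) = √(1.64e-05 × 0.37) = 2.4633e-03. pH = -log(2.4633e-03)

pH = 2.61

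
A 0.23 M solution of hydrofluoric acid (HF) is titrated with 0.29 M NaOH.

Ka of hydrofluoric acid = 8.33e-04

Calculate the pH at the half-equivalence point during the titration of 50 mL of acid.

At half-equivalence [HA] = [A⁻], so Henderson-Hasselbalch gives pH = pKa = -log(8.33e-04) = 3.08.

pH = pKa = 3.08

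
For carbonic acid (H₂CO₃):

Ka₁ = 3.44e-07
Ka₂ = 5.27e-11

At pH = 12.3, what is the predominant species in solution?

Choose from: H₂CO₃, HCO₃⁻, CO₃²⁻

pKa₁ = 6.46, pKa₂ = 10.28. For a polyprotic acid the predominant species crosses at each pKa: below pKa_n the protonated form dominates, above it the deprotonated form does. At pH = 12.3, the predominant species is CO₃²⁻.

CO₃²⁻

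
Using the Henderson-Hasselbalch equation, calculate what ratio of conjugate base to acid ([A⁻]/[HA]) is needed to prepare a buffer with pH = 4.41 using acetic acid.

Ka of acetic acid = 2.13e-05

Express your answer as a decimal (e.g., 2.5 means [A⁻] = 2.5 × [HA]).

pKa = -log(2.13e-05) = 4.6716. pH = pKa + log([A⁻]/[HA]), so log([A⁻]/[HA]) = pH − pKa = 4.41 − 4.6716 = -0.2616. [A⁻]/[HA] = 10^(-0.2616) = 0.547

[A⁻]/[HA] = 0.547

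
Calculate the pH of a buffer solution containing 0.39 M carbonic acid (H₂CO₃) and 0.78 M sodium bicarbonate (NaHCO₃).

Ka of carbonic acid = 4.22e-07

pKa = -log(4.22e-07) = 6.37. pH = pKa + log([A⁻]/[HA]) = 6.37 + log(0.78/0.39)

pH = 6.68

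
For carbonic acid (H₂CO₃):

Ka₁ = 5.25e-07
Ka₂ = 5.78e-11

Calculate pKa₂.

pKa₂ = -log(Ka₂) = -log(5.78e-11) = 10.24.

pK_{a2} = 10.24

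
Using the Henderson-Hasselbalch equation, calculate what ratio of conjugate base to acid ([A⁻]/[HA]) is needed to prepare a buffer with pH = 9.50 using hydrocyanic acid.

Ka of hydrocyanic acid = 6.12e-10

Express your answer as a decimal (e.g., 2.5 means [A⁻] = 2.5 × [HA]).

pKa = -log(6.12e-10) = 9.2132. pH = pKa + log([A⁻]/[HA]), so log([A⁻]/[HA]) = pH − pKa = 9.50 − 9.2132 = 0.2868. [A⁻]/[HA] = 10^(0.2868) = 1.94

[A⁻]/[HA] = 1.94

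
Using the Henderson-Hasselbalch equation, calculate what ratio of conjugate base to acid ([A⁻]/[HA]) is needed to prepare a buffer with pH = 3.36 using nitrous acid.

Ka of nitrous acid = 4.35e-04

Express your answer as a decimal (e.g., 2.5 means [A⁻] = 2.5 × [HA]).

pKa = -log(4.35e-04) = 3.3615. pH = pKa + log([A⁻]/[HA]), so log([A⁻]/[HA]) = pH − pKa = 3.36 − 3.3615 = -0.0015. [A⁻]/[HA] = 10^(-0.0015) = 0.997

[A⁻]/[HA] = 0.997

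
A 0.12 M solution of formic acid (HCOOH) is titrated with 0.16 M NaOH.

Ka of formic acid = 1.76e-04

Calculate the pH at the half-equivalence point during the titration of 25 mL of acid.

At half-equivalence [HA] = [A⁻], so Henderson-Hasselbalch gives pH = pKa = -log(1.76e-04) = 3.75.

pH = pKa = 3.75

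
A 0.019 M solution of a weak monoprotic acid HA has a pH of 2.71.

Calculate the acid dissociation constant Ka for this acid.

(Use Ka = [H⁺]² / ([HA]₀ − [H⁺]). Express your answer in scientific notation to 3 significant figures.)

[H⁺] = 10^(−pH) = 10^(−2.71) = 1.950e-03 M. For HA ⇌ H⁺ + A⁻, Ka = [H⁺][A⁻]/[HA] = [H⁺]² / ([HA]₀ − [H⁺]) = (1.950e-03)² / (0.019 − 1.950e-03) = 2.23e-04.

K_a = 2.23e-04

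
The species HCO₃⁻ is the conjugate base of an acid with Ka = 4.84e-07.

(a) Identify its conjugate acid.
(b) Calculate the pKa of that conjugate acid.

(a) The conjugate acid is formed by adding one H⁺ to HCO₃⁻, giving H₂CO₃. (b) pKa = -log(Ka) = -log(4.84e-07) = 6.32.

Conjugate acid: H₂CO₃; pK_a = 6.32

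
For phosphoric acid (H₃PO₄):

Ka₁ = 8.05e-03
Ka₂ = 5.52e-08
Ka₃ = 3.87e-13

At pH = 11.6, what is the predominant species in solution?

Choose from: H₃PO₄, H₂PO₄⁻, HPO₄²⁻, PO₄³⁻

pKa₁ = 2.09, pKa₂ = 7.26, pKa₃ = 12.41. For a polyprotic acid the predominant species crosses at each pKa: below pKa_n the protonated form dominates, above it the deprotonated form does. At pH = 11.6, the predominant species is HPO₄²⁻.

HPO₄²⁻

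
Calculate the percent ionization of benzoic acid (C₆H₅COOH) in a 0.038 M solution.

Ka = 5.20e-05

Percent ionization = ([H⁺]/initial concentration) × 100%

Using Ka equilibrium: x² + Ka×x - Ka×C = 0. Solving: [H⁺] = 1.3799e-03. Percent = (1.3799e-03/0.038) × 100

Percent ionization = 3.63%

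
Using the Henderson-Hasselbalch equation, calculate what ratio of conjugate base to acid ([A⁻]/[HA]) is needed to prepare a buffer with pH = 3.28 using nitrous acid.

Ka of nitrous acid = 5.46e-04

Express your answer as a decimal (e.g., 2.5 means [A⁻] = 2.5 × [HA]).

pKa = -log(5.46e-04) = 3.2628. pH = pKa + log([A⁻]/[HA]), so log([A⁻]/[HA]) = pH − pKa = 3.28 − 3.2628 = 0.0172. [A⁻]/[HA] = 10^(0.0172) = 1.04

[A⁻]/[HA] = 1.04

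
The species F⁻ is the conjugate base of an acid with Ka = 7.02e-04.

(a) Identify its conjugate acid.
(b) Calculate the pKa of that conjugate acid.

(a) The conjugate acid is formed by adding one H⁺ to F⁻, giving HF. (b) pKa = -log(Ka) = -log(7.02e-04) = 3.15.

Conjugate acid: HF; pK_a = 3.15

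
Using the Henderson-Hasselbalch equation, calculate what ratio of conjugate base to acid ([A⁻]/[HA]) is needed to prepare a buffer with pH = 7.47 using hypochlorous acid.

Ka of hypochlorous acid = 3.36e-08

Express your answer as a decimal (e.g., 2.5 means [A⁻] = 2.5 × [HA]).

pKa = -log(3.36e-08) = 7.4737. pH = pKa + log([A⁻]/[HA]), so log([A⁻]/[HA]) = pH − pKa = 7.47 − 7.4737 = -0.0037. [A⁻]/[HA] = 10^(-0.0037) = 0.992

[A⁻]/[HA] = 0.992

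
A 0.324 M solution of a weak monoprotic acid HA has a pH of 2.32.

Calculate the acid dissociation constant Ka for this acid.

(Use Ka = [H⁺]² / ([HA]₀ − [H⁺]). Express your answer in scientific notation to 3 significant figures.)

[H⁺] = 10^(−pH) = 10^(−2.32) = 4.786e-03 M. For HA ⇌ H⁺ + A⁻, Ka = [H⁺][A⁻]/[HA] = [H⁺]² / ([HA]₀ − [H⁺]) = (4.786e-03)² / (0.324 − 4.786e-03) = 7.18e-05.

K_a = 7.18e-05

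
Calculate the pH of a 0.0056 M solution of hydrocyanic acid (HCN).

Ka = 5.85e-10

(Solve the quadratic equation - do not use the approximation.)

x² + Ka×x - Ka×C = 0. Using quadratic formula: [H⁺] = 1.8097e-06

pH = 5.74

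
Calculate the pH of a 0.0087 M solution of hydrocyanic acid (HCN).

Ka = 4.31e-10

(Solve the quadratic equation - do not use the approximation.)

x² + Ka×x - Ka×C = 0. Using quadratic formula: [H⁺] = 1.9362e-06

pH = 5.71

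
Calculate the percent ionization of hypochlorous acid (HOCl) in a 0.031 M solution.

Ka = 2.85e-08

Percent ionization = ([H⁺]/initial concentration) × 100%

Using Ka equilibrium: x² + Ka×x - Ka×C = 0. Solving: [H⁺] = 2.9709e-05. Percent = (2.9709e-05/0.031) × 100

Percent ionization = 0.0958%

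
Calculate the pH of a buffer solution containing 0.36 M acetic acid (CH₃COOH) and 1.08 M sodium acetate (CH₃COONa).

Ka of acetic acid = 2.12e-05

pKa = -log(2.12e-05) = 4.67. pH = pKa + log([A⁻]/[HA]) = 4.67 + log(1.08/0.36)

pH = 5.15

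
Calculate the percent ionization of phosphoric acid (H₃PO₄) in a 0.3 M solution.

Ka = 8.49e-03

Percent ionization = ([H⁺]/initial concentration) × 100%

Using Ka equilibrium: x² + Ka×x - Ka×C = 0. Solving: [H⁺] = 4.6401e-02. Percent = (4.6401e-02/0.3) × 100

Percent ionization = 15.5%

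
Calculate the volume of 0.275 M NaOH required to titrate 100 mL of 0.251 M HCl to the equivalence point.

At equivalence: moles acid = moles base. moles HCl = 0.251 × 100/1000 = 0.0251 mol. V_base = moles / 0.275 × 1000 = 91.3 mL.

V_{base} = 91.3 mL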